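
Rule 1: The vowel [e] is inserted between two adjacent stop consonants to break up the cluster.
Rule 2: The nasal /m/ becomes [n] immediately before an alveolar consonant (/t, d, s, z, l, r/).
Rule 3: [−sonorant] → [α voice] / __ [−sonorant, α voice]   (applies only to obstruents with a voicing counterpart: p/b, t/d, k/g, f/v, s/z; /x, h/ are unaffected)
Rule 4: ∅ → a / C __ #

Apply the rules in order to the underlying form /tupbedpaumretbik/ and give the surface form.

Rule 1 (stop-cluster e-epenthesis): /p/ and /b/ form a stop–stop cluster, so [e] is inserted between them. /d/ and /p/ form a stop–stop cluster, so [e] is inserted between them. /t/ and /b/ form a stop–stop cluster, so [e] is inserted between them. /tupbedpaumretbik/ → tupebedepaumretebik.
Rule 2 (nasal place assimilation): /m/ precedes the alveolar consonant /r/, so it assimilates in place to [n]. /tupebedepaumretebik/ → tupebedepaunretebik.
Rule 3 (regressive voicing assimilation): no segment meets the environment; /tupebedepaunretebik/ is unchanged.
Rule 4 (final a-epenthesis): the form ends in the consonant /k/, so [a] is inserted word-finally. /tupebedepaunretebik/ → tupebedepaunretebika.

tupebedepaunretebika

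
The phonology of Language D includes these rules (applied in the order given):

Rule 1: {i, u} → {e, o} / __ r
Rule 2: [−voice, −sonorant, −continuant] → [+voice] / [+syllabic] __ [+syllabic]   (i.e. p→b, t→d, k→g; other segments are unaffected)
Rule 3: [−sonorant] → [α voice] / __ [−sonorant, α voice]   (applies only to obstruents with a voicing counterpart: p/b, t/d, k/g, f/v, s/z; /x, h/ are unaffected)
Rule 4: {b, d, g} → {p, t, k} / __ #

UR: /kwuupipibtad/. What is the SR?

Rule 1 (pre-rhotic lowering): no segment meets the environment; /kwuupipibtad/ is unchanged.
Rule 2 (intervocalic voicing): /p/ is a voiceless stop between vowels /u/ and /i/, so it voices to [b]. /p/ is a voiceless stop between vowels /i/ and /i/, so it voices to [b]. /kwuupipibtad/ → kwuubibibtad.
Rule 3 (regressive voicing assimilation): /b/ precedes the voiceless obstruent /t/, so it devoices to [p] by assimilation. /kwuubibibtad/ → kwuubibiptad.
Rule 4 (final devoicing): /d/ is a voiced stop in word-final position, so it devoices to [t]. /kwuubibiptad/ → kwuubibiptat.

kwuubibiptat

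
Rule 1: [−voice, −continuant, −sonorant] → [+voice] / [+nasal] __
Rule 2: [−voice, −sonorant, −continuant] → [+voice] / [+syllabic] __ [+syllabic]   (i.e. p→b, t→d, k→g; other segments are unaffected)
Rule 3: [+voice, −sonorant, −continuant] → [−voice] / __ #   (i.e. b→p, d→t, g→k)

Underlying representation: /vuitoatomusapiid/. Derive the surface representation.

Rule 1 (post-nasal voicing): no segment meets the environment; /vuitoatomusapiid/ is unchanged.
Rule 2 (intervocalic voicing): /t/ is a voiceless stop between vowels /i/ and /o/, so it voices to [d]. /t/ is a voiceless stop between vowels /a/ and /o/, so it voices to [d]. /p/ is a voiceless stop between vowels /a/ and /i/, so it voices to [b]. /vuitoatomusapiid/ → vuidoadomusabiid.
Rule 3 (final devoicing): /d/ is a voiced stop in word-final position, so it devoices to [t]. /vuidoadomusabiid/ → vuidoadomusabiit.

vuidoadomusabiit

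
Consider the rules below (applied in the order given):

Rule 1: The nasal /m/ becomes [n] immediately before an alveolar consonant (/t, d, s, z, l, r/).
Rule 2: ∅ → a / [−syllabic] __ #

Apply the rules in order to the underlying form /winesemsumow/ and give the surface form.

Rule 1 (nasal place assimilation): /m/ precedes the alveolar consonant /s/, so it assimilates in place to [n]. /winesemsumow/ → winesensumow.
Rule 2 (final a-epenthesis): the form ends in the consonant /w/, so [a] is inserted word-finally. /winesensumow/ → winesensumowa.

winesensumowa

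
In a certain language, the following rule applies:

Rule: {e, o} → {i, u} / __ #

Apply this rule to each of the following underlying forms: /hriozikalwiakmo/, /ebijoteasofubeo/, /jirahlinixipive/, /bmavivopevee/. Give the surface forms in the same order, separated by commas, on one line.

hriozikalwiakmu, ebijoteasofubeu, jirahlinixipivi, bmavivopevei

/hriozikalwiakmo/: /o/ is a mid vowel in word-final position, so it raises to [u]. → [hriozikalwiakmu].
/ebijoteasofubeo/: /o/ is a mid vowel in word-final position, so it raises to [u]. → [ebijoteasofubeu].
/jirahlinixipive/: /e/ is a mid vowel in word-final position, so it raises to [i]. → [jirahlinixipivi].
/bmavivopevee/: /e/ is a mid vowel in word-final position, so it raises to [i]. → [bmavivopevei].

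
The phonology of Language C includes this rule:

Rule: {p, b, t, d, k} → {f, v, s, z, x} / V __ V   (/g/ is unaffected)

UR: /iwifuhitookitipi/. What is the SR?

/t/ is a stop between vowels /i/ and /o/, so it spirantizes to the fricative [s].
/k/ is a stop between vowels /o/ and /i/, so it spirantizes to the fricative [x].
/t/ is a stop between vowels /i/ and /i/, so it spirantizes to the fricative [s].
/p/ is a stop between vowels /i/ and /i/, so it spirantizes to the fricative [f].
Surface form: [iwifuhisooxisifi].

iwifuhisooxisifi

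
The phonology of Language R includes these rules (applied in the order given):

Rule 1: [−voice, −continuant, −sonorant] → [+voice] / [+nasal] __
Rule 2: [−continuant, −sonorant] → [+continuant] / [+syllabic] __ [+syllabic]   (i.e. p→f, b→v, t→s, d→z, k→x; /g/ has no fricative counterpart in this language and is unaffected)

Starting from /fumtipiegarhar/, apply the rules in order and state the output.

Rule 1 (post-nasal voicing): /t/ is a voiceless stop immediately after the nasal /m/, so it voices to [d]. /fumtipiegarhar/ → fumdipiegarhar.
Rule 2 (intervocalic spirantization): /p/ is a stop between vowels /i/ and /i/, so it spirantizes to the fricative [f]. /fumdipiegarhar/ → fumdifiegarhar.

fumdifiegarhar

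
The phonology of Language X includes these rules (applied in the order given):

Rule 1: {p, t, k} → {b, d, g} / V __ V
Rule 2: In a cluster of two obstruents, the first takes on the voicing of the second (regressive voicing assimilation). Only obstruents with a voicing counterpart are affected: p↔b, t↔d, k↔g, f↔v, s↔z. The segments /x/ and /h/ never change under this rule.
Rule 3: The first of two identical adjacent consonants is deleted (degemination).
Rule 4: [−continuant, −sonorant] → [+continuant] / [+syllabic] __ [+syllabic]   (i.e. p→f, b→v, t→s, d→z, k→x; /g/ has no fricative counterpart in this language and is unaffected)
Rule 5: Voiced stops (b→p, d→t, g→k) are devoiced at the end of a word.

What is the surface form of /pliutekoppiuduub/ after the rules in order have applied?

pliuzegofiuzuup

Rule 1 (intervocalic voicing): /t/ is a voiceless stop between vowels /u/ and /e/, so it voices to [d]. /k/ is a voiceless stop between vowels /e/ and /o/, so it voices to [g]. /pliutekoppiuduub/ → pliudegoppiuduub.
Rule 2 (regressive voicing assimilation): no segment meets the environment; /pliudegoppiuduub/ is unchanged.
Rule 3 (degemination): /pp/ is a geminate; the first /p/ deletes. /pliudegoppiuduub/ → pliudegopiuduub.
Rule 4 (intervocalic spirantization): /d/ is a stop between vowels /u/ and /e/, so it spirantizes to the fricative [z]. /p/ is a stop between vowels /o/ and /i/, so it spirantizes to the fricative [f]. /d/ is a stop between vowels /u/ and /u/, so it spirantizes to the fricative [z]. /pliudegopiuduub/ → pliuzegofiuzuub.
Rule 5 (final devoicing): /b/ is a voiced stop in word-final position, so it devoices to [p]. /pliuzegofiuzuub/ → pliuzegofiuzuup.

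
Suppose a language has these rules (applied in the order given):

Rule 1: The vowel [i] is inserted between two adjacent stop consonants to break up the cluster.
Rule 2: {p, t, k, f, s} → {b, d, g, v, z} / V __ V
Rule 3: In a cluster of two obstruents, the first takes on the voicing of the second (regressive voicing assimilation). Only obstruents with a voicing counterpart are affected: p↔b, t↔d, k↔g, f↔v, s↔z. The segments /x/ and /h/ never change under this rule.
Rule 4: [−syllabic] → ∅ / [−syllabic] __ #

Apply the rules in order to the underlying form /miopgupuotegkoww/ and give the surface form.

Rule 1 (stop-cluster i-epenthesis): /p/ and /g/ form a stop–stop cluster, so [i] is inserted between them. /g/ and /k/ form a stop–stop cluster, so [i] is inserted between them. /miopgupuotegkoww/ → miopigupuotegikoww.
Rule 2 (intervocalic voicing): /p/ is a voiceless obstruent between vowels /o/ and /i/, so it voices to [b]. /p/ is a voiceless obstruent between vowels /u/ and /u/, so it voices to [b]. /t/ is a voiceless obstruent between vowels /o/ and /e/, so it voices to [d]. /k/ is a voiceless obstruent between vowels /i/ and /o/, so it voices to [g]. /miopigupuotegikoww/ → miobigubuodegigoww.
Rule 3 (regressive voicing assimilation): no segment meets the environment; /miobigubuodegigoww/ is unchanged.
Rule 4 (final cluster simplification): /w/ is the second consonant of a word-final cluster /ww/, so it deletes. /miobigubuodegigoww/ → miobigubuodegigow.

miobigubuodegigow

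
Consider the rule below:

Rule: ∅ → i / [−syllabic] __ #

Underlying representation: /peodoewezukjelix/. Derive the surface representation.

peodoewezukjelixi

the form ends in the consonant /x/, so [i] is inserted word-finally.
Surface form: [peodoewezukjelixi].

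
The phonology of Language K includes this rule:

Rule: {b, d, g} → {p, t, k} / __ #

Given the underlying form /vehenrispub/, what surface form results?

/b/ is a voiced stop in word-final position, so it devoices to [p].
Surface form: [vehenrispup].

vehenrispup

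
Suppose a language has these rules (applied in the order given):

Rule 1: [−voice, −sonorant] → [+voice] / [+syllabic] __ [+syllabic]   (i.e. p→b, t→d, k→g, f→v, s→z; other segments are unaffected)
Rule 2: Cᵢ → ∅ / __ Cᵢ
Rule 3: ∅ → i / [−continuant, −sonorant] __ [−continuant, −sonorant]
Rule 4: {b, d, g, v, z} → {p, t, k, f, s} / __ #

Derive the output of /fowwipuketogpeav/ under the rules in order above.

Rule 1 (intervocalic voicing): /p/ is a voiceless obstruent between vowels /i/ and /u/, so it voices to [b]. /k/ is a voiceless obstruent between vowels /u/ and /e/, so it voices to [g]. /t/ is a voiceless obstruent between vowels /e/ and /o/, so it voices to [d]. /fowwipuketogpeav/ → fowwibugedogpeav.
Rule 2 (degemination): /ww/ is a geminate; the first /w/ deletes. /fowwibugedogpeav/ → fowibugedogpeav.
Rule 3 (stop-cluster i-epenthesis): /g/ and /p/ form a stop–stop cluster, so [i] is inserted between them. /fowibugedogpeav/ → fowibugedogipeav.
Rule 4 (final devoicing): /v/ is a voiced obstruent in word-final position, so it devoices to [f]. /fowibugedogipeav/ → fowibugedogipeaf.

fowibugedogipeaf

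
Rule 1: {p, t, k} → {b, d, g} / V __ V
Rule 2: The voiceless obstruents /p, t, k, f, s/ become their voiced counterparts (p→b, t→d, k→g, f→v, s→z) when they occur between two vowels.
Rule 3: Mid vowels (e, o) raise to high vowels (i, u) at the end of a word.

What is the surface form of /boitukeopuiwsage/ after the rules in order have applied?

Rule 1 (intervocalic voicing): /t/ is a voiceless stop between vowels /i/ and /u/, so it voices to [d]. /k/ is a voiceless stop between vowels /u/ and /e/, so it voices to [g]. /p/ is a voiceless stop between vowels /o/ and /u/, so it voices to [b]. /boitukeopuiwsage/ → boidugeobuiwsage.
Rule 2 (intervocalic voicing): no segment meets the environment; /boidugeobuiwsage/ is unchanged.
Rule 3 (final vowel raising): /e/ is a mid vowel in word-final position, so it raises to [i]. /boidugeobuiwsage/ → boidugeobuiwsagi.

boidugeobuiwsagi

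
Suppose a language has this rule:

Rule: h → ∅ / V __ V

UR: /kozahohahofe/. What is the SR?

kozaoaofe

/h/ occurs between vowels /a/ and /o/, so it deletes.
/h/ occurs between vowels /o/ and /a/, so it deletes.
/h/ occurs between vowels /a/ and /o/, so it deletes.
Surface form: [kozaoaofe].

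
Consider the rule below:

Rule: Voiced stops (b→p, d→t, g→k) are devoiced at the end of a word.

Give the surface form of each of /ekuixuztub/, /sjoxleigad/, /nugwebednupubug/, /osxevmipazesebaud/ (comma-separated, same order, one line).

ekuixuztup, sjoxleigat, nugwebednupubuk, osxevmipazesebaut

/ekuixuztub/: /b/ is a voiced stop in word-final position, so it devoices to [p]. → [ekuixuztup].
/sjoxleigad/: /d/ is a voiced stop in word-final position, so it devoices to [t]. → [sjoxleigat].
/nugwebednupubug/: /g/ is a voiced stop in word-final position, so it devoices to [k]. → [nugwebednupubuk].
/osxevmipazesebaud/: /d/ is a voiced stop in word-final position, so it devoices to [t]. → [osxevmipazesebaut].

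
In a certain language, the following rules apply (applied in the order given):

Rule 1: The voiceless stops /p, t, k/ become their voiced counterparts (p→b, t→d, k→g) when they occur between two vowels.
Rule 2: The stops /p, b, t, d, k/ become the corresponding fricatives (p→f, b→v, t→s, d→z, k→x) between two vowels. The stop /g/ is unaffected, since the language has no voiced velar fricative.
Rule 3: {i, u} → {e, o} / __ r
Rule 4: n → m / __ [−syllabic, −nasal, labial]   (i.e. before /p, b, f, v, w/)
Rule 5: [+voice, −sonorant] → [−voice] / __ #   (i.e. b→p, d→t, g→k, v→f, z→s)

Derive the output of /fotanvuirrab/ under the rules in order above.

Rule 1 (intervocalic voicing): /t/ is a voiceless stop between vowels /o/ and /a/, so it voices to [d]. /fotanvuirrab/ → fodanvuirrab.
Rule 2 (intervocalic spirantization): /d/ is a stop between vowels /o/ and /a/, so it spirantizes to the fricative [z]. /fodanvuirrab/ → fozanvuirrab.
Rule 3 (pre-rhotic lowering): /i/ is a high vowel immediately before /r/, so it lowers to [e]. /fozanvuirrab/ → fozanvuerrab.
Rule 4 (nasal place assimilation): /n/ precedes the labial consonant /v/, so it assimilates in place to [m]. /fozanvuerrab/ → fozamvuerrab.
Rule 5 (final devoicing): /b/ is a voiced obstruent in word-final position, so it devoices to [p]. /fozamvuerrab/ → fozamvuerrap.

fozamvuerrap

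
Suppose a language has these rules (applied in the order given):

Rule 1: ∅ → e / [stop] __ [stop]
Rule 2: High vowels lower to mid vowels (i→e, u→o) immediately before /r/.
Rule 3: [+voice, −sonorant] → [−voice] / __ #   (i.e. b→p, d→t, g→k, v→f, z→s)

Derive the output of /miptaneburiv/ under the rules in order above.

Rule 1 (stop-cluster e-epenthesis): /p/ and /t/ form a stop–stop cluster, so [e] is inserted between them. /miptaneburiv/ → mipetaneburiv.
Rule 2 (pre-rhotic lowering): /u/ is a high vowel immediately before /r/, so it lowers to [o]. /mipetaneburiv/ → mipetaneboriv.
Rule 3 (final devoicing): /v/ is a voiced obstruent in word-final position, so it devoices to [f]. /mipetaneboriv/ → mipetaneborif.

mipetaneborif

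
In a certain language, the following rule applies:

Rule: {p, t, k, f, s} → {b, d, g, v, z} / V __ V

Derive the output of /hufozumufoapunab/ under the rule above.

huvozumuvoabunab

/f/ is a voiceless obstruent between vowels /u/ and /o/, so it voices to [v].
/f/ is a voiceless obstruent between vowels /u/ and /o/, so it voices to [v].
/p/ is a voiceless obstruent between vowels /a/ and /u/, so it voices to [b].
Surface form: [huvozumuvoabunab].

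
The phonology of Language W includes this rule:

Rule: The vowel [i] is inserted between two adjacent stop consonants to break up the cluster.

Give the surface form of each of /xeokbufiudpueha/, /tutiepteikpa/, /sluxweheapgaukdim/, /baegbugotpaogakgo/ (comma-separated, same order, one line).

/xeokbufiudpueha/: /k/ and /b/ form a stop–stop cluster, so [i] is inserted between them. /d/ and /p/ form a stop–stop cluster, so [i] is inserted between them. → [xeokibufiudipueha].
/tutiepteikpa/: /p/ and /t/ form a stop–stop cluster, so [i] is inserted between them. /k/ and /p/ form a stop–stop cluster, so [i] is inserted between them. → [tutiepiteikipa].
/sluxweheapgaukdim/: /p/ and /g/ form a stop–stop cluster, so [i] is inserted between them. /k/ and /d/ form a stop–stop cluster, so [i] is inserted between them. → [sluxweheapigaukidim].
/baegbugotpaogakgo/: /g/ and /b/ form a stop–stop cluster, so [i] is inserted between them. /t/ and /p/ form a stop–stop cluster, so [i] is inserted between them. /k/ and /g/ form a stop–stop cluster, so [i] is inserted between them. → [baegibugotipaogakigo].

xeokibufiudipueha, tutiepiteikipa, sluxweheapigaukidim, baegibugotipaogakigo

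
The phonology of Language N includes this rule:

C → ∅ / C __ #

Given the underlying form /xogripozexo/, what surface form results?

No segment of /xogripozexo/ meets the structural description of the rule, so the form surfaces unchanged.

xogripozexo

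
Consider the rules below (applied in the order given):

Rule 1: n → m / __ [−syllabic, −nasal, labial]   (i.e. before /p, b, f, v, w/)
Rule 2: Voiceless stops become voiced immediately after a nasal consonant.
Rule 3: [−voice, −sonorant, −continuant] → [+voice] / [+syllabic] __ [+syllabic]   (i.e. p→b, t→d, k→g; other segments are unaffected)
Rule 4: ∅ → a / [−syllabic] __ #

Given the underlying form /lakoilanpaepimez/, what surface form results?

Rule 1 (nasal place assimilation): /n/ precedes the labial consonant /p/, so it assimilates in place to [m]. /lakoilanpaepimez/ → lakoilampaepimez.
Rule 2 (post-nasal voicing): /p/ is a voiceless stop immediately after the nasal /m/, so it voices to [b]. /lakoilampaepimez/ → lakoilambaepimez.
Rule 3 (intervocalic voicing): /k/ is a voiceless stop between vowels /a/ and /o/, so it voices to [g]. /p/ is a voiceless stop between vowels /e/ and /i/, so it voices to [b]. /lakoilambaepimez/ → lagoilambaebimez.
Rule 4 (final a-epenthesis): the form ends in the consonant /z/, so [a] is inserted word-finally. /lagoilambaebimez/ → lagoilambaebimeza.

lagoilambaebimeza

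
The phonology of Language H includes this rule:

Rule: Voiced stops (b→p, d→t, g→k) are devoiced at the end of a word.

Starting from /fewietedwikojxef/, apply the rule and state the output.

No segment of /fewietedwikojxef/ meets the structural description of the rule, so the form surfaces unchanged.

fewietedwikojxef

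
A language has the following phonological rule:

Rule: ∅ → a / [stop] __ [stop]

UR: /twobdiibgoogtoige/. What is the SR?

twobadiibagoogatoige

/b/ and /d/ form a stop–stop cluster, so [a] is inserted between them.
/b/ and /g/ form a stop–stop cluster, so [a] is inserted between them.
/g/ and /t/ form a stop–stop cluster, so [a] is inserted between them.
Surface form: [twobadiibagoogatoige].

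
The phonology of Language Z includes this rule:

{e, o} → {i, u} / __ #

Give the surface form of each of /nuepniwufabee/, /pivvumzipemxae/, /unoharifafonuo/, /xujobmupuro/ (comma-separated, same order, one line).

/nuepniwufabee/: /e/ is a mid vowel in word-final position, so it raises to [i]. → [nuepniwufabei].
/pivvumzipemxae/: /e/ is a mid vowel in word-final position, so it raises to [i]. → [pivvumzipemxai].
/unoharifafonuo/: /o/ is a mid vowel in word-final position, so it raises to [u]. → [unoharifafonuu].
/xujobmupuro/: /o/ is a mid vowel in word-final position, so it raises to [u]. → [xujobmupuru].

nuepniwufabei, pivvumzipemxai, unoharifafonuu, xujobmupuru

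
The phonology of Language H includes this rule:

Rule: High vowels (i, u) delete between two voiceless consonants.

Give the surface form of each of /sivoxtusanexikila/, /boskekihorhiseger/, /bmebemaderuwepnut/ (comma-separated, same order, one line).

sivoxtsanexkila, boskekhorhseger, bmebemaderuwepnut

/sivoxtusanexikila/: /u/ is a high vowel flanked by voiceless consonants /t/ and /s/, so it deletes. /i/ is a high vowel flanked by voiceless consonants /x/ and /k/, so it deletes. → [sivoxtsanexkila].
/boskekihorhiseger/: /i/ is a high vowel flanked by voiceless consonants /k/ and /h/, so it deletes. /i/ is a high vowel flanked by voiceless consonants /h/ and /s/, so it deletes. → [boskekhorhseger].
/bmebemaderuwepnut/: the rule's environment is not met; surfaces unchanged as [bmebemaderuwepnut].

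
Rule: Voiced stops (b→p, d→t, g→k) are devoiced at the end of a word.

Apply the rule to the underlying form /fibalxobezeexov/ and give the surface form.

No segment of /fibalxobezeexov/ meets the structural description of the rule, so the form surfaces unchanged.

fibalxobezeexov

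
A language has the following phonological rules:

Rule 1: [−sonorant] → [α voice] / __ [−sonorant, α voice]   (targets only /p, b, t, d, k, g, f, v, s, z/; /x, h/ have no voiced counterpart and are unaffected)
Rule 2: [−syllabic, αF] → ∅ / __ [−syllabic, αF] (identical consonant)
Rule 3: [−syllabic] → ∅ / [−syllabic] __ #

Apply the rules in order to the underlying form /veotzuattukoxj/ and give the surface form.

Rule 1 (regressive voicing assimilation): /t/ precedes the voiced obstruent /z/, so it voices to [d] by assimilation. /veotzuattukoxj/ → veodzuattukoxj.
Rule 2 (degemination): /tt/ is a geminate; the first /t/ deletes. /veodzuattukoxj/ → veodzuatukoxj.
Rule 3 (final cluster simplification): /j/ is the second consonant of a word-final cluster /xj/, so it deletes. /veodzuatukoxj/ → veodzuatukox.

veodzuatukox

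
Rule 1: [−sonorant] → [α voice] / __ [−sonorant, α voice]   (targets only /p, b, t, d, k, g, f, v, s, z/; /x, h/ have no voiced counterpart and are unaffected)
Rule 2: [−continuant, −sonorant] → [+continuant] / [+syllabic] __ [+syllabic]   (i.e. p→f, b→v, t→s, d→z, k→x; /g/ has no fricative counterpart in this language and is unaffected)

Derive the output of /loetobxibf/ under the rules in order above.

Rule 1 (regressive voicing assimilation): /b/ precedes the voiceless obstruent /x/, so it devoices to [p] by assimilation. /b/ precedes the voiceless obstruent /f/, so it devoices to [p] by assimilation. /loetobxibf/ → loetopxipf.
Rule 2 (intervocalic spirantization): /t/ is a stop between vowels /e/ and /o/, so it spirantizes to the fricative [s]. /loetopxipf/ → loesopxipf.

loesopxipf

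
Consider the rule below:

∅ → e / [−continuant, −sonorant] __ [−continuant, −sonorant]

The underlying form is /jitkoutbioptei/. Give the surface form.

/t/ and /k/ form a stop–stop cluster, so [e] is inserted between them.
/t/ and /b/ form a stop–stop cluster, so [e] is inserted between them.
/p/ and /t/ form a stop–stop cluster, so [e] is inserted between them.
Surface form: [jitekoutebiopetei].

jitekoutebiopetei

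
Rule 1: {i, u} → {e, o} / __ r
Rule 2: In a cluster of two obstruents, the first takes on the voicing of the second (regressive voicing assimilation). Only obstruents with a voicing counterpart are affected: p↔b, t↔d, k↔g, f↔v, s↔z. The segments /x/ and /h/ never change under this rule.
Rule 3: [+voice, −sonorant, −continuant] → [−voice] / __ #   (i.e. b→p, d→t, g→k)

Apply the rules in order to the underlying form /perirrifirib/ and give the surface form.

pererriferip

Rule 1 (pre-rhotic lowering): /i/ is a high vowel immediately before /r/, so it lowers to [e]. /i/ is a high vowel immediately before /r/, so it lowers to [e]. /perirrifirib/ → pererriferib.
Rule 2 (regressive voicing assimilation): no segment meets the environment; /pererriferib/ is unchanged.
Rule 3 (final devoicing): /b/ is a voiced stop in word-final position, so it devoices to [p]. /pererriferib/ → pererriferip.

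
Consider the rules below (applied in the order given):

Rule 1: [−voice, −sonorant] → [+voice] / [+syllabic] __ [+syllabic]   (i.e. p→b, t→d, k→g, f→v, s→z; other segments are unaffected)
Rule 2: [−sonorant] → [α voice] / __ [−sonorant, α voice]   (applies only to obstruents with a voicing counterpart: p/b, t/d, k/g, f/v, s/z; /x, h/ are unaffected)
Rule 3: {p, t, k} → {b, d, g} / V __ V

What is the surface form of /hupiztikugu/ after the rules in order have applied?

hubistigugu

Rule 1 (intervocalic voicing): /p/ is a voiceless obstruent between vowels /u/ and /i/, so it voices to [b]. /k/ is a voiceless obstruent between vowels /i/ and /u/, so it voices to [g]. /hupiztikugu/ → hubiztigugu.
Rule 2 (regressive voicing assimilation): /z/ precedes the voiceless obstruent /t/, so it devoices to [s] by assimilation. /hubiztigugu/ → hubistigugu.
Rule 3 (intervocalic voicing): no segment meets the environment; /hubistigugu/ is unchanged.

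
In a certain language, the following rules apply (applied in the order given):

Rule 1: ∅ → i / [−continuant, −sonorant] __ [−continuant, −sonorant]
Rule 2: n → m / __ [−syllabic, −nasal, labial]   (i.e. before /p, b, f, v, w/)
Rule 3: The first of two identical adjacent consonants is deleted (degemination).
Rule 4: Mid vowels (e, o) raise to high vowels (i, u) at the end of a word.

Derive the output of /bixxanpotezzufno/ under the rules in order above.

bixampotezufnu

Rule 1 (stop-cluster i-epenthesis): no segment meets the environment; /bixxanpotezzufno/ is unchanged.
Rule 2 (nasal place assimilation): /n/ precedes the labial consonant /p/, so it assimilates in place to [m]. /bixxanpotezzufno/ → bixxampotezzufno.
Rule 3 (degemination): /xx/ is a geminate; the first /x/ deletes. /zz/ is a geminate; the first /z/ deletes. /bixxampotezzufno/ → bixampotezufno.
Rule 4 (final vowel raising): /o/ is a mid vowel in word-final position, so it raises to [u]. /bixampotezufno/ → bixampotezufnu.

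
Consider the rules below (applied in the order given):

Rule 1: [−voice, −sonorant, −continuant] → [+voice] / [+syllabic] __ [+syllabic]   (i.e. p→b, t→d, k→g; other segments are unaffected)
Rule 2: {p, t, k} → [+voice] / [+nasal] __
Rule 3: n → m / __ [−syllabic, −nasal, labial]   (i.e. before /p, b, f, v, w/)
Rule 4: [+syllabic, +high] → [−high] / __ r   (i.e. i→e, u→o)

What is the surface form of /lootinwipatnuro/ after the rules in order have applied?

loodimwibatnoro

Rule 1 (intervocalic voicing): /t/ is a voiceless stop between vowels /o/ and /i/, so it voices to [d]. /p/ is a voiceless stop between vowels /i/ and /a/, so it voices to [b]. /lootinwipatnuro/ → loodinwibatnuro.
Rule 2 (post-nasal voicing): no segment meets the environment; /loodinwibatnuro/ is unchanged.
Rule 3 (nasal place assimilation): /n/ precedes the labial consonant /w/, so it assimilates in place to [m]. /loodinwibatnuro/ → loodimwibatnuro.
Rule 4 (pre-rhotic lowering): /u/ is a high vowel immediately before /r/, so it lowers to [o]. /loodimwibatnuro/ → loodimwibatnoro.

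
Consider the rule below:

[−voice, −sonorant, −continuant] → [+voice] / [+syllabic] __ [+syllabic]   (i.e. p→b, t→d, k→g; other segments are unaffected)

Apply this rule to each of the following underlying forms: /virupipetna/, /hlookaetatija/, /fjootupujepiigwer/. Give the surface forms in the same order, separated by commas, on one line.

/virupipetna/: /p/ is a voiceless stop between vowels /u/ and /i/, so it voices to [b]. /p/ is a voiceless stop between vowels /i/ and /e/, so it voices to [b]. → [virubibetna].
/hlookaetatija/: /k/ is a voiceless stop between vowels /o/ and /a/, so it voices to [g]. /t/ is a voiceless stop between vowels /e/ and /a/, so it voices to [d]. /t/ is a voiceless stop between vowels /a/ and /i/, so it voices to [d]. → [hloogaedadija].
/fjootupujepiigwer/: /t/ is a voiceless stop between vowels /o/ and /u/, so it voices to [d]. /p/ is a voiceless stop between vowels /u/ and /u/, so it voices to [b]. /p/ is a voiceless stop between vowels /e/ and /i/, so it voices to [b]. → [fjoodubujebiigwer].

virubibetna, hloogaedadija, fjoodubujebiigwer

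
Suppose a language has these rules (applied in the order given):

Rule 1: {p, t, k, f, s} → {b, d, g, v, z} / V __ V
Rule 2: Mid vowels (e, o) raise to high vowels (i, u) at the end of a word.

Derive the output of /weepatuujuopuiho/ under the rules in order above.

Rule 1 (intervocalic voicing): /p/ is a voiceless obstruent between vowels /e/ and /a/, so it voices to [b]. /t/ is a voiceless obstruent between vowels /a/ and /u/, so it voices to [d]. /p/ is a voiceless obstruent between vowels /o/ and /u/, so it voices to [b]. /weepatuujuopuiho/ → weebaduujuobuiho.
Rule 2 (final vowel raising): /o/ is a mid vowel in word-final position, so it raises to [u]. /weebaduujuobuiho/ → weebaduujuobuihu.

weebaduujuobuihu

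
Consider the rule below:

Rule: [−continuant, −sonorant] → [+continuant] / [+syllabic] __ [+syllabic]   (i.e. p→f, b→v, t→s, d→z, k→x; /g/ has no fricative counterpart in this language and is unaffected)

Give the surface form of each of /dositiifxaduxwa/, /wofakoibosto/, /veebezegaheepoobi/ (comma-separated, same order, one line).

dosisiifxazuxwa, wofaxoivosto, veevezegaheefoovi

/dositiifxaduxwa/: /t/ is a stop between vowels /i/ and /i/, so it spirantizes to the fricative [s]. /d/ is a stop between vowels /a/ and /u/, so it spirantizes to the fricative [z]. → [dosisiifxazuxwa].
/wofakoibosto/: /k/ is a stop between vowels /a/ and /o/, so it spirantizes to the fricative [x]. /b/ is a stop between vowels /i/ and /o/, so it spirantizes to the fricative [v]. → [wofaxoivosto].
/veebezegaheepoobi/: /b/ is a stop between vowels /e/ and /e/, so it spirantizes to the fricative [v]. /p/ is a stop between vowels /e/ and /o/, so it spirantizes to the fricative [f]. /b/ is a stop between vowels /o/ and /i/, so it spirantizes to the fricative [v]. → [veevezegaheefoovi].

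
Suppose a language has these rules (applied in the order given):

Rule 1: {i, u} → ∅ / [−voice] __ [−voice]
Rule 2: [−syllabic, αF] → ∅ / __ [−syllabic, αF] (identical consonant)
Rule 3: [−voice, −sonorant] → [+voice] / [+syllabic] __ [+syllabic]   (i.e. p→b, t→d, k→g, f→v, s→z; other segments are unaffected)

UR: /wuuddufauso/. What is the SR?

wuuduvauzo

Rule 1 (high vowel syncope): no segment meets the environment; /wuuddufauso/ is unchanged.
Rule 2 (degemination): /dd/ is a geminate; the first /d/ deletes. /wuuddufauso/ → wuudufauso.
Rule 3 (intervocalic voicing): /f/ is a voiceless obstruent between vowels /u/ and /a/, so it voices to [v]. /s/ is a voiceless obstruent between vowels /u/ and /o/, so it voices to [z]. /wuudufauso/ → wuuduvauzo.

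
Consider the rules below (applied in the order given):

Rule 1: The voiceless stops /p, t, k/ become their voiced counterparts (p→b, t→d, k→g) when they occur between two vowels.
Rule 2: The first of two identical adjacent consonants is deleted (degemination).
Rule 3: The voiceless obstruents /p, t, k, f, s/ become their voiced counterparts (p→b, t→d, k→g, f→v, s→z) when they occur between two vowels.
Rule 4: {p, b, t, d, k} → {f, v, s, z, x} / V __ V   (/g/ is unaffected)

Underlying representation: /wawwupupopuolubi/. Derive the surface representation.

Rule 1 (intervocalic voicing): /p/ is a voiceless stop between vowels /u/ and /u/, so it voices to [b]. /p/ is a voiceless stop between vowels /u/ and /o/, so it voices to [b]. /p/ is a voiceless stop between vowels /o/ and /u/, so it voices to [b]. /wawwupupopuolubi/ → wawwububobuolubi.
Rule 2 (degemination): /ww/ is a geminate; the first /w/ deletes. /wawwububobuolubi/ → wawububobuolubi.
Rule 3 (intervocalic voicing): no segment meets the environment; /wawububobuolubi/ is unchanged.
Rule 4 (intervocalic spirantization): /b/ is a stop between vowels /u/ and /u/, so it spirantizes to the fricative [v]. /b/ is a stop between vowels /u/ and /o/, so it spirantizes to the fricative [v]. /b/ is a stop between vowels /o/ and /u/, so it spirantizes to the fricative [v]. /b/ is a stop between vowels /u/ and /i/, so it spirantizes to the fricative [v]. /wawububobuolubi/ → wawuvuvovuoluvi.

wawuvuvovuoluvi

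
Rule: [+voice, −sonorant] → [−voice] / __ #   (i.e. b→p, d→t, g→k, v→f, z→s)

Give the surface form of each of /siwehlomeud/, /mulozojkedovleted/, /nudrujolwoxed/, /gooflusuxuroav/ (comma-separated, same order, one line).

siwehlomeut, mulozojkedovletet, nudrujolwoxet, gooflusuxuroaf

/siwehlomeud/: /d/ is a voiced obstruent in word-final position, so it devoices to [t]. → [siwehlomeut].
/mulozojkedovleted/: /d/ is a voiced obstruent in word-final position, so it devoices to [t]. → [mulozojkedovletet].
/nudrujolwoxed/: /d/ is a voiced obstruent in word-final position, so it devoices to [t]. → [nudrujolwoxet].
/gooflusuxuroav/: /v/ is a voiced obstruent in word-final position, so it devoices to [f]. → [gooflusuxuroaf].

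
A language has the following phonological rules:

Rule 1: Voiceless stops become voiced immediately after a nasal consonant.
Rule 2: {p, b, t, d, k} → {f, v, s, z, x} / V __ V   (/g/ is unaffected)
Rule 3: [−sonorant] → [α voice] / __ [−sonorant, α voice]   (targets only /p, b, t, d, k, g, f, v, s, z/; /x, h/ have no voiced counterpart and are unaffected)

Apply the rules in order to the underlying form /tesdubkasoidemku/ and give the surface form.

Rule 1 (post-nasal voicing): /k/ is a voiceless stop immediately after the nasal /m/, so it voices to [g]. /tesdubkasoidemku/ → tesdubkasoidemgu.
Rule 2 (intervocalic spirantization): /d/ is a stop between vowels /i/ and /e/, so it spirantizes to the fricative [z]. /tesdubkasoidemgu/ → tesdubkasoizemgu.
Rule 3 (regressive voicing assimilation): /s/ precedes the voiced obstruent /d/, so it voices to [z] by assimilation. /b/ precedes the voiceless obstruent /k/, so it devoices to [p] by assimilation. /tesdubkasoizemgu/ → tezdupkasoizemgu.

tezdupkasoizemgu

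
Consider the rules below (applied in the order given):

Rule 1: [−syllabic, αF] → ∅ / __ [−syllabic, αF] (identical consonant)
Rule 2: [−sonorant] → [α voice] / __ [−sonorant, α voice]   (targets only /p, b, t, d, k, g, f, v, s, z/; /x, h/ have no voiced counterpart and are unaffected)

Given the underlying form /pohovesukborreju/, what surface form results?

Rule 1 (degemination): /rr/ is a geminate; the first /r/ deletes. /pohovesukborreju/ → pohovesukboreju.
Rule 2 (regressive voicing assimilation): /k/ precedes the voiced obstruent /b/, so it voices to [g] by assimilation. /pohovesukboreju/ → pohovesugboreju.

pohovesugboreju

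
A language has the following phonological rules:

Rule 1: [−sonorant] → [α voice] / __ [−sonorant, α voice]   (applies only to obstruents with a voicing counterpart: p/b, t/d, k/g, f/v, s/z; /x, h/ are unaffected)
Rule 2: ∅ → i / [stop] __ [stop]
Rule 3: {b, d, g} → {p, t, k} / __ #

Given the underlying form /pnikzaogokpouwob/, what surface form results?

pnigzaogokipouwop

Rule 1 (regressive voicing assimilation): /k/ precedes the voiced obstruent /z/, so it voices to [g] by assimilation. /pnikzaogokpouwob/ → pnigzaogokpouwob.
Rule 2 (stop-cluster i-epenthesis): /k/ and /p/ form a stop–stop cluster, so [i] is inserted between them. /pnigzaogokpouwob/ → pnigzaogokipouwob.
Rule 3 (final devoicing): /b/ is a voiced stop in word-final position, so it devoices to [p]. /pnigzaogokipouwob/ → pnigzaogokipouwop.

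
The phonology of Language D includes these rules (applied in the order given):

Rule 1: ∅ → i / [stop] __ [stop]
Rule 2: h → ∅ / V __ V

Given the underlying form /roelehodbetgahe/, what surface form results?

Rule 1 (stop-cluster i-epenthesis): /d/ and /b/ form a stop–stop cluster, so [i] is inserted between them. /t/ and /g/ form a stop–stop cluster, so [i] is inserted between them. /roelehodbetgahe/ → roelehodibetigahe.
Rule 2 (intervocalic h-deletion): /h/ occurs between vowels /e/ and /o/, so it deletes. /h/ occurs between vowels /a/ and /e/, so it deletes. /roelehodibetigahe/ → roeleodibetigae.

roeleodibetigae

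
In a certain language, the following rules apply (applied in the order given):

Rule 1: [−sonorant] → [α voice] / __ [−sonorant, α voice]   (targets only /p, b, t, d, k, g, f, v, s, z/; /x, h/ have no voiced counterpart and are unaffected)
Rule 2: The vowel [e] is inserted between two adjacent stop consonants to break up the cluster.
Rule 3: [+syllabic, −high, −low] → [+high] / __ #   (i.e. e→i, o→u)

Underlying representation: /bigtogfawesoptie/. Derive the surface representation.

Rule 1 (regressive voicing assimilation): /g/ precedes the voiceless obstruent /t/, so it devoices to [k] by assimilation. /g/ precedes the voiceless obstruent /f/, so it devoices to [k] by assimilation. /bigtogfawesoptie/ → biktokfawesoptie.
Rule 2 (stop-cluster e-epenthesis): /k/ and /t/ form a stop–stop cluster, so [e] is inserted between them. /p/ and /t/ form a stop–stop cluster, so [e] is inserted between them. /biktokfawesoptie/ → biketokfawesopetie.
Rule 3 (final vowel raising): /e/ is a mid vowel in word-final position, so it raises to [i]. /biketokfawesopetie/ → biketokfawesopetii.

biketokfawesopetii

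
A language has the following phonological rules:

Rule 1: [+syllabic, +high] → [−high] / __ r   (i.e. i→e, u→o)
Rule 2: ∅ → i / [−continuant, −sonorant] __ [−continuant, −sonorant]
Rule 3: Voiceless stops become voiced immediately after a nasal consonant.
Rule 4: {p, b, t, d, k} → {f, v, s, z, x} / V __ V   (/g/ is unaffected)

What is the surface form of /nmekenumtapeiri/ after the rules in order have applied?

nmexenumdafeeri

Rule 1 (pre-rhotic lowering): /i/ is a high vowel immediately before /r/, so it lowers to [e]. /nmekenumtapeiri/ → nmekenumtapeeri.
Rule 2 (stop-cluster i-epenthesis): no segment meets the environment; /nmekenumtapeeri/ is unchanged.
Rule 3 (post-nasal voicing): /t/ is a voiceless stop immediately after the nasal /m/, so it voices to [d]. /nmekenumtapeeri/ → nmekenumdapeeri.
Rule 4 (intervocalic spirantization): /k/ is a stop between vowels /e/ and /e/, so it spirantizes to the fricative [x]. /p/ is a stop between vowels /a/ and /e/, so it spirantizes to the fricative [f]. /nmekenumdapeeri/ → nmexenumdafeeri.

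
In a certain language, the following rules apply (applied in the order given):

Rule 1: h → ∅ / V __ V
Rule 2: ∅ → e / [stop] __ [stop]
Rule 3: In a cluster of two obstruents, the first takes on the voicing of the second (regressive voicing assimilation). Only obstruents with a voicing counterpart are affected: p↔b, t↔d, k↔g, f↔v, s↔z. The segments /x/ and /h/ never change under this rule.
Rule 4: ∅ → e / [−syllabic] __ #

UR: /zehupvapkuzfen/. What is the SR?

zeubvapekusfene

Rule 1 (intervocalic h-deletion): /h/ occurs between vowels /e/ and /u/, so it deletes. /zehupvapkuzfen/ → zeupvapkuzfen.
Rule 2 (stop-cluster e-epenthesis): /p/ and /k/ form a stop–stop cluster, so [e] is inserted between them. /zeupvapkuzfen/ → zeupvapekuzfen.
Rule 3 (regressive voicing assimilation): /p/ precedes the voiced obstruent /v/, so it voices to [b] by assimilation. /z/ precedes the voiceless obstruent /f/, so it devoices to [s] by assimilation. /zeupvapekuzfen/ → zeubvapekusfen.
Rule 4 (final e-epenthesis): the form ends in the consonant /n/, so [e] is inserted word-finally. /zeubvapekusfen/ → zeubvapekusfene.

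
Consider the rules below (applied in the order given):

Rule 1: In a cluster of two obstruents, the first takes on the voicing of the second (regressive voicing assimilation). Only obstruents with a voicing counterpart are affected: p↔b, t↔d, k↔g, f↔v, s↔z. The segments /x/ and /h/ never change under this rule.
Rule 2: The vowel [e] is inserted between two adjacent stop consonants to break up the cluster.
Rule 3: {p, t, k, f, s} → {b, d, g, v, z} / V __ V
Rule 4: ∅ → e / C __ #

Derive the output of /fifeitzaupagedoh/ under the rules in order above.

Rule 1 (regressive voicing assimilation): /t/ precedes the voiced obstruent /z/, so it voices to [d] by assimilation. /fifeitzaupagedoh/ → fifeidzaupagedoh.
Rule 2 (stop-cluster e-epenthesis): no segment meets the environment; /fifeidzaupagedoh/ is unchanged.
Rule 3 (intervocalic voicing): /f/ is a voiceless obstruent between vowels /i/ and /e/, so it voices to [v]. /p/ is a voiceless obstruent between vowels /u/ and /a/, so it voices to [b]. /fifeidzaupagedoh/ → fiveidzaubagedoh.
Rule 4 (final e-epenthesis): the form ends in the consonant /h/, so [e] is inserted word-finally. /fiveidzaubagedoh/ → fiveidzaubagedohe.

fiveidzaubagedohe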